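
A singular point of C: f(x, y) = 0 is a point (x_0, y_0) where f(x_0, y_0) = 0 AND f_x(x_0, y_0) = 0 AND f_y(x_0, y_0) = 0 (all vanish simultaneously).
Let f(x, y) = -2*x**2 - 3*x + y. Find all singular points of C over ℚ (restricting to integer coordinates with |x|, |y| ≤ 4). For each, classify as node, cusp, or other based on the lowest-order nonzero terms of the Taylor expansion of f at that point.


No singular points in the scanned grid; C is smooth there.

Compute partial derivatives:
  f_x = -4*x - 3.
  f_y = 1.
f_y = 1 is a nonzero constant, so f_y never vanishes: no point (x, y) can satisfy f = f_x = f_y = 0. In particular no (x, y) ∈ {−4, ..., 4}² is singular; the curve is smooth.


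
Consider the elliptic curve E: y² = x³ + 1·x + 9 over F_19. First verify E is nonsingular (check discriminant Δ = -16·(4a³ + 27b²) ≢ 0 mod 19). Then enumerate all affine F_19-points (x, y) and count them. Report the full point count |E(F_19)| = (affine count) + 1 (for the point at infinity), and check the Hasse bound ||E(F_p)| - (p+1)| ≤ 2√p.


Affine points = {(0, 3), (0, 16), (1, 7), (1, 12), (2, 0), (3, 1), (3, 18), (4, 1), (4, 18), (5, 5), (5, 14), (7, 6), (7, 13), (8, 4), (8, 15), (9, 5), (9, 14), (12, 1), (12, 18), (15, 6), (15, 13), (16, 6), (16, 13), (18, 8), (18, 11)}; affine count = 25; |E(F_19)| = 26.

Discriminant check: Δ ∝ 4a³ + 27b² = 4·1³ + 27·9² = 4·1 + 27·81 ≡ 6 (mod 19). Nonzero ⇒ E is nonsingular.
For each x ∈ F_19, compute rhs = x³ + 1·x + 9 mod 19, then count y ∈ F_19 with y² ≡ rhs.
  x = 0: rhs = 9, matching y values: 3, 16 (2 points).
  x = 1: rhs = 11, matching y values: 7, 12 (2 points).
  x = 2: rhs = 0, matching y values: 0 (1 points).
  x = 3: rhs = 1, matching y values: 1, 18 (2 points).
  x = 4: rhs = 1, matching y values: 1, 18 (2 points).
  x = 5: rhs = 6, matching y values: 5, 14 (2 points).
  x = 6: rhs = 3, matching y values: none (0 points).
  x = 7: rhs = 17, matching y values: 6, 13 (2 points).
  x = 8: rhs = 16, matching y values: 4, 15 (2 points).
  x = 9: rhs = 6, matching y values: 5, 14 (2 points).
  x = 10: rhs = 12, matching y values: none (0 points).
  x = 11: rhs = 2, matching y values: none (0 points).
  x = 12: rhs = 1, matching y values: 1, 18 (2 points).
  x = 13: rhs = 15, matching y values: none (0 points).
  x = 14: rhs = 12, matching y values: none (0 points).
  x = 15: rhs = 17, matching y values: 6, 13 (2 points).
  x = 16: rhs = 17, matching y values: 6, 13 (2 points).
  x = 17: rhs = 18, matching y values: none (0 points).
  x = 18: rhs = 7, matching y values: 8, 11 (2 points).
Total affine count: 25.
Full point count |E(F_19)| = 25 + 1 = 26.
Hasse bound: |26 − (19+1)| = |6| = 6 ≤ 2√19 ≈ 8.7178 ✓.


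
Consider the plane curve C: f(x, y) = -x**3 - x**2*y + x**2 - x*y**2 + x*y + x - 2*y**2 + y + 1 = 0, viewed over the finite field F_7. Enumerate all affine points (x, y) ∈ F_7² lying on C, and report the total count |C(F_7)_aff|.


Affine F_7-points: {(0, 1), (0, 3), (1, 1), (1, 4), (3, 0), (3, 6), (5, 5), (6, 1), (6, 5)}; count = 9.

For each of the 49 pairs (x, y) ∈ F_7², evaluate f(x, y) mod 7. Record the zeros.
  x = 0: [0↦1, 1↦0, 2↦2, 3↦0, 4↦1, 5↦5, 6↦5]  zeros at y ∈ {1, 3}
  x = 1: [0↦2, 1↦0, 2↦6, 3↦6, 4↦0, 5↦2, 6↦5]  zeros at y ∈ {1, 4}
  x = 2: [0↦6, 1↦1, 2↦2, 3↦2, 4↦1, 5↦6, 6↦3]  zeros at y ∈ ∅
  x = 3: [0↦0, 1↦4, 2↦5, 3↦3, 4↦5, 5↦4, 6↦0]  zeros at y ∈ {0, 6}
  x = 4: [0↦6, 1↦3, 2↦2, 3↦3, 4↦6, 5↦4, 6↦4]  zeros at y ∈ ∅
  x = 5: [0↦4, 1↦6, 2↦1, 3↦3, 4↦5, 5↦0, 6↦2]  zeros at y ∈ {5}
  x = 6: [0↦2, 1↦0, 2↦3, 3↦4, 4↦3, 5↦0, 6↦2]  zeros at y ∈ {1, 5}
Collecting zeros: affine points = {(0, 1), (0, 3), (1, 1), (1, 4), (3, 0), (3, 6), (5, 5), (6, 1), (6, 5)}.
Total count |C(F_7)_aff| = 9.


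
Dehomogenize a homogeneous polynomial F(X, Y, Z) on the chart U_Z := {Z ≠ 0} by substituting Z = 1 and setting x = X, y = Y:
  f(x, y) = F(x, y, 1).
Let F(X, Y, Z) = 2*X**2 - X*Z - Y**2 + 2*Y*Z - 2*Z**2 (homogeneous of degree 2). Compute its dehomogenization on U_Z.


f(x, y) = 2*x**2 - x - y**2 + 2*y - 2

On U_Z we set Z = 1. Each monomial c·X^i·Y^j·Z^k in F becomes c·x^i·y^j·1^k = c·x^i·y^j.
Substituting Z = 1: F(X, Y, 1) = 2*x**2 - x - y**2 + 2*y - 2.
Note: deg(f) ≤ deg(F) = 2; strict inequality happens when F is divisible by Z (lost terms).


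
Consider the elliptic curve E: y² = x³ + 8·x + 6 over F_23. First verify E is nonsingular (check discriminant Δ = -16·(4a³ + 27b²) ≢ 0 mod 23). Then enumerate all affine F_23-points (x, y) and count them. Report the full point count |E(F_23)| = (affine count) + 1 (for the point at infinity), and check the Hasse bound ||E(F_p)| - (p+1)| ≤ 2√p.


Affine points = {(0, 11), (0, 12), (9, 5), (9, 18), (12, 6), (12, 17), (17, 8), (17, 15), (18, 5), (18, 18), (19, 5), (19, 18), (20, 1), (20, 22)}; affine count = 14; |E(F_23)| = 15.

Discriminant check: Δ ∝ 4a³ + 27b² = 4·8³ + 27·6² = 4·512 + 27·36 ≡ 7 (mod 23). Nonzero ⇒ E is nonsingular.
For each x ∈ F_23, compute rhs = x³ + 8·x + 6 mod 23, then count y ∈ F_23 with y² ≡ rhs.
  x = 0: rhs = 6, matching y values: 11, 12 (2 points).
  x = 1: rhs = 15, matching y values: none (0 points).
  x = 2: rhs = 7, matching y values: none (0 points).
  x = 3: rhs = 11, matching y values: none (0 points).
  x = 4: rhs = 10, matching y values: none (0 points).
  x = 5: rhs = 10, matching y values: none (0 points).
  x = 6: rhs = 17, matching y values: none (0 points).
  x = 7: rhs = 14, matching y values: none (0 points).
  x = 8: rhs = 7, matching y values: none (0 points).
  x = 9: rhs = 2, matching y values: 5, 18 (2 points).
  x = 10: rhs = 5, matching y values: none (0 points).
  x = 11: rhs = 22, matching y values: none (0 points).
  x = 12: rhs = 13, matching y values: 6, 17 (2 points).
  x = 13: rhs = 7, matching y values: none (0 points).
  x = 14: rhs = 10, matching y values: none (0 points).
  x = 15: rhs = 5, matching y values: none (0 points).
  x = 16: rhs = 21, matching y values: none (0 points).
  x = 17: rhs = 18, matching y values: 8, 15 (2 points).
  x = 18: rhs = 2, matching y values: 5, 18 (2 points).
  x = 19: rhs = 2, matching y values: 5, 18 (2 points).
  x = 20: rhs = 1, matching y values: 1, 22 (2 points).
  x = 21: rhs = 5, matching y values: none (0 points).
  x = 22: rhs = 20, matching y values: none (0 points).
Total affine count: 14.
Full point count |E(F_23)| = 14 + 1 = 15.
Hasse bound: |15 − (23+1)| = |-9| = 9 ≤ 2√23 ≈ 9.5917 ✓.


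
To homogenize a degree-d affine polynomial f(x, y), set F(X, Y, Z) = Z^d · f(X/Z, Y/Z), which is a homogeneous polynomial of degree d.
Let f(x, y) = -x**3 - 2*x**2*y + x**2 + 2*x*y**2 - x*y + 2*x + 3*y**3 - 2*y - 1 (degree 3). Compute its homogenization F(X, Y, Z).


F(X, Y, Z) = -X**3 - 2*X**2*Y + X**2*Z + 2*X*Y**2 - X*Y*Z + 2*X*Z**2 + 3*Y**3 - 2*Y*Z**2 - Z**3

deg(f) = 3.
Substitute x = X/Z, y = Y/Z into f, then multiply by Z^3.
  monomial -1·x^3·y^0 ↦ -1·X^3·Y^0·Z^0.
  monomial -2·x^2·y^1 ↦ -2·X^2·Y^1·Z^0.
  monomial 1·x^2·y^0 ↦ 1·X^2·Y^0·Z^1.
  monomial 2·x^1·y^2 ↦ 2·X^1·Y^2·Z^0.
  monomial -1·x^1·y^1 ↦ -1·X^1·Y^1·Z^1.
  monomial 2·x^1·y^0 ↦ 2·X^1·Y^0·Z^2.
  monomial 3·x^0·y^3 ↦ 3·X^0·Y^3·Z^0.
  monomial -2·x^0·y^1 ↦ -2·X^0·Y^1·Z^2.
  monomial -1·x^0·y^0 ↦ -1·X^0·Y^0·Z^3.
Collecting: F(X, Y, Z) = -X**3 - 2*X**2*Y + X**2*Z + 2*X*Y**2 - X*Y*Z + 2*X*Z**2 + 3*Y**3 - 2*Y*Z**2 - Z**3.


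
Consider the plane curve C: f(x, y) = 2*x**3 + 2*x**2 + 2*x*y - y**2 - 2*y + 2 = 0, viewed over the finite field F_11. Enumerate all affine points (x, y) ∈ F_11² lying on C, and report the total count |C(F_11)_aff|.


Affine F_11-points: {(0, 4), (0, 5), (2, 5), (2, 8), (3, 1), (3, 3), (6, 0), (6, 10), (8, 5), (8, 9), (9, 2), (9, 3)}; count = 12.

For each of the 121 pairs (x, y) ∈ F_11², evaluate f(x, y) mod 11. Record the zeros.
  x = 0: [0↦2, 1↦10, 2↦5, 3↦9, 4↦0, 5↦0, 6↦9, 7↦5, 8↦10, 9↦2, 10↦3]  zeros at y ∈ {4, 5}
  x = 1: [0↦6, 1↦5, 2↦2, 3↦8, 4↦1, 5↦3, 6↦3, 7↦1, 8↦8, 9↦2, 10↦5]  zeros at y ∈ ∅
  x = 2: [0↦4, 1↦5, 2↦4, 3↦1, 4↦7, 5↦0, 6↦2, 7↦2, 8↦0, 9↦7, 10↦1]  zeros at y ∈ {5, 8}
  x = 3: [0↦8, 1↦0, 2↦1, 3↦0, 4↦8, 5↦3, 6↦7, 7↦9, 8↦9, 9↦7, 10↦3]  zeros at y ∈ {1, 3}
  x = 4: [0↦8, 1↦2, 2↦5, 3↦6, 4↦5, 5↦2, 6↦8, 7↦1, 8↦3, 9↦3, 10↦1]  zeros at y ∈ ∅
  x = 5: [0↦5, 1↦1, 2↦6, 3↦9, 4↦10, 5↦9, 6↦6, 7↦1, 8↦5, 9↦7, 10↦7]  zeros at y ∈ ∅
  x = 6: [0↦0, 1↦9, 2↦5, 3↦10, 4↦2, 5↦3, 6↦2, 7↦10, 8↦5, 9↦9, 10↦0]  zeros at y ∈ {0, 10}
  x = 7: [0↦5, 1↦5, 2↦3, 3↦10, 4↦4, 5↦7, 6↦8, 7↦7, 8↦4, 9↦10, 10↦3]  zeros at y ∈ ∅
  x = 8: [0↦10, 1↦1, 2↦1, 3↦10, 4↦6, 5↦0, 6↦3, 7↦4, 8↦3, 9↦0, 10↦6]  zeros at y ∈ {5, 9}
  x = 9: [0↦5, 1↦9, 2↦0, 3↦0, 4↦9, 5↦5, 6↦10, 7↦2, 8↦3, 9↦2, 10↦10]  zeros at y ∈ {2, 3}
  x = 10: [0↦2, 1↦8, 2↦1, 3↦3, 4↦3, 5↦1, 6↦8, 7↦2, 8↦5, 9↦6, 10↦5]  zeros at y ∈ ∅
Collecting zeros: affine points = {(0, 4), (0, 5), (2, 5), (2, 8), (3, 1), (3, 3), (6, 0), (6, 10), (8, 5), (8, 9), (9, 2), (9, 3)}.
Total count |C(F_11)_aff| = 12.


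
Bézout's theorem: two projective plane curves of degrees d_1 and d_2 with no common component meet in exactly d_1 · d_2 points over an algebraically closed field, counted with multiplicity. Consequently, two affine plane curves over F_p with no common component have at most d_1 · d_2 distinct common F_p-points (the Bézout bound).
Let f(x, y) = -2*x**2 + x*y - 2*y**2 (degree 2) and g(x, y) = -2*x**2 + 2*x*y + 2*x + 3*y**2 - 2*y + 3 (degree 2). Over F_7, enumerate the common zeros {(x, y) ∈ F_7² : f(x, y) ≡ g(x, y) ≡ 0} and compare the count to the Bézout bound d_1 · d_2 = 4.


Common zeros: ∅; count = 0; Bézout bound = 4.

deg(f) = 2, deg(g) = 2, so Bézout bound = 4.
Scan x ∈ F_7. For each x, list the y ∈ F_7 with f(x, y) ≡ 0 and those with g(x, y) ≡ 0 (mod 7); the common zeros in that column are the intersection.
  x = 0: f ≡ 0 at y ∈ {0}; g ≡ 0 at y ∈ ∅; common: ∅.
  x = 1: f ≡ 0 at y ∈ ∅; g ≡ 0 at y ∈ ∅; common: ∅.
  x = 2: f ≡ 0 at y ∈ ∅; g ≡ 0 at y ∈ {5, 6}; common: ∅.
  x = 3: f ≡ 0 at y ∈ ∅; g ≡ 0 at y ∈ ∅; common: ∅.
  x = 4: f ≡ 0 at y ∈ ∅; g ≡ 0 at y ∈ {0, 5}; common: ∅.
  x = 5: f ≡ 0 at y ∈ ∅; g ≡ 0 at y ∈ {3, 6}; common: ∅.
  x = 6: f ≡ 0 at y ∈ ∅; g ≡ 0 at y ∈ {3}; common: ∅.
Collecting: common zeros = ∅, so the count is 0.
Comparison with the Bézout bound: 0 ≤ 4 = deg(f)·deg(g), as expected for curves with no common component (the affine F_7-count falls short of the bound because intersections may lie at infinity, over extension fields, or carry multiplicity).


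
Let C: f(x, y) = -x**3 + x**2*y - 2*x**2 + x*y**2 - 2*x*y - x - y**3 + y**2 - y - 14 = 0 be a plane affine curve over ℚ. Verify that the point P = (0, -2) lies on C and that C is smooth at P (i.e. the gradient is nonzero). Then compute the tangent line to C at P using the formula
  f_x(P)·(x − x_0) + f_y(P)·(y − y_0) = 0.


Tangent line at P: 7*x - 17*y - 34 = 0.

Step 1: f(0, -2) = 0, so P lies on C.
Step 2: partial derivatives
  f_x(x, y) = -3*x**2 + 2*x*y - 4*x + y**2 - 2*y - 1, f_y(x, y) = x**2 + 2*x*y - 2*x - 3*y**2 + 2*y - 1.
  f_x(P) = 7, f_y(P) = -17 (gradient nonzero, so P is smooth).
Step 3: tangent line at P: 7·(x − 0) + -17·(y − -2) = 0.
Expanding: 7*x - 17*y - 34 = 0.


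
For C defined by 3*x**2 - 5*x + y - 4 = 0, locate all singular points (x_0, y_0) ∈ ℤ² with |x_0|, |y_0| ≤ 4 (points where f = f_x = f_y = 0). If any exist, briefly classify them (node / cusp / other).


No singular points in the scanned grid; C is smooth there.

Compute partial derivatives:
  f_x = 6*x - 5.
  f_y = 1.
f_y = 1 is a nonzero constant, so f_y never vanishes: no point (x, y) can satisfy f = f_x = f_y = 0. In particular no (x, y) ∈ {−4, ..., 4}² is singular; the curve is smooth.


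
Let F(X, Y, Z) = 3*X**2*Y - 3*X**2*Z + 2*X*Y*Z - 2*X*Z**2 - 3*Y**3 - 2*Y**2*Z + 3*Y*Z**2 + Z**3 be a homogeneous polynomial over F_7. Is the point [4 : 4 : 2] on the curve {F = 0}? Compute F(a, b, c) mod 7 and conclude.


F(4,4,2) ≡ 5 (mod 7); P is NOT on the curve.

Evaluate F(4, 4, 2) term-by-term (mod 7).
  3*X**2*Y ↦ 3·16·4·1 = 192
  -3*X**2*Z ↦ -3·16·1·2 = -96
  2*X*Y*Z ↦ 2·4·4·2 = 64
  -2*X*Z**2 ↦ -2·4·1·4 = -32
  -3*Y**3 ↦ -3·1·64·1 = -192
  -2*Y**2*Z ↦ -2·1·16·2 = -64
  3*Y*Z**2 ↦ 3·1·4·4 = 48
  Z**3 ↦ 1·1·1·8 = 8
Sum: F(4, 4, 2) = (192) + (-96) + (64) + (-32) + (-192) + (-64) + (48) + (8) = -72.
Reducing mod 7: -72 ≡ 5 (mod 7).
Since F(a, b, c) ≡ 5 ≠ 0 (mod 7), P does NOT lie on the curve.


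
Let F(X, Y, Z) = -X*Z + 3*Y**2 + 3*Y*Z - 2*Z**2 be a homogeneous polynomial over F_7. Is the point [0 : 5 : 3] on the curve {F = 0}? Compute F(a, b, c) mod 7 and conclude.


F(0,5,3) ≡ 4 (mod 7); P is NOT on the curve.

Evaluate F(0, 5, 3) term-by-term (mod 7).
  -X*Z ↦ -1·0·1·3 = 0
  3*Y**2 ↦ 3·1·25·1 = 75
  3*Y*Z ↦ 3·1·5·3 = 45
  -2*Z**2 ↦ -2·1·1·9 = -18
Sum: F(0, 5, 3) = (0) + (75) + (45) + (-18) = 102.
Reducing mod 7: 102 ≡ 4 (mod 7).
Since F(a, b, c) ≡ 4 ≠ 0 (mod 7), P does NOT lie on the curve.


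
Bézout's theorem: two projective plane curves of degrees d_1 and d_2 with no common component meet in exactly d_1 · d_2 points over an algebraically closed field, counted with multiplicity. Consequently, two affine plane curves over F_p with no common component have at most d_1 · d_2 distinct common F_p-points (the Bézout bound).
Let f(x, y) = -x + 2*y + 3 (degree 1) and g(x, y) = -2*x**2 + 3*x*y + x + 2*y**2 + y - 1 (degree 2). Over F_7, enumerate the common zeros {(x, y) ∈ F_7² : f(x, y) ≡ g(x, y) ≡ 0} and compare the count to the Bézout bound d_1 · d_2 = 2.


Common zeros: {(5, 1)}; count = 1; Bézout bound = 2.

deg(f) = 1, deg(g) = 2, so Bézout bound = 2.
Scan x ∈ F_7. For each x, list the y ∈ F_7 with f(x, y) ≡ 0 and those with g(x, y) ≡ 0 (mod 7); the common zeros in that column are the intersection.
  x = 0: f ≡ 0 at y ∈ {2}; g ≡ 0 at y ∈ {4, 6}; common: ∅.
  x = 1: f ≡ 0 at y ∈ {6}; g ≡ 0 at y ∈ {2, 3}; common: ∅.
  x = 2: f ≡ 0 at y ∈ {3}; g ≡ 0 at y ∈ {0}; common: ∅.
  x = 3: f ≡ 0 at y ∈ {0}; g ≡ 0 at y ∈ {4, 5}; common: ∅.
  x = 4: f ≡ 0 at y ∈ {4}; g ≡ 0 at y ∈ {1, 3}; common: ∅.
  x = 5: f ≡ 0 at y ∈ {1}; g ≡ 0 at y ∈ {1, 5}; common: {1}.
  x = 6: f ≡ 0 at y ∈ {5}; g ≡ 0 at y ∈ {2, 6}; common: ∅.
Collecting: common zeros = {(5, 1)}, so the count is 1.
Comparison with the Bézout bound: 1 ≤ 2 = deg(f)·deg(g), as expected for curves with no common component (the affine F_7-count falls short of the bound because intersections may lie at infinity, over extension fields, or carry multiplicity).


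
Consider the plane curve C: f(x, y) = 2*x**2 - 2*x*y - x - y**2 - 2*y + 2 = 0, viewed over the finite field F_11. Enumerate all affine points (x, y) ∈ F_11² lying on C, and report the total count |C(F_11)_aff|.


Affine F_11-points: {(0, 4), (0, 5), (3, 7), (4, 6), (7, 8), (7, 9), (8, 6), (8, 9), (10, 4), (10, 7)}; count = 10.

For each of the 121 pairs (x, y) ∈ F_11², evaluate f(x, y) mod 11. Record the zeros.
  x = 0: [0↦2, 1↦10, 2↦5, 3↦9, 4↦0, 5↦0, 6↦9, 7↦5, 8↦10, 9↦2, 10↦3]  zeros at y ∈ {4, 5}
  x = 1: [0↦3, 1↦9, 2↦2, 3↦4, 4↦4, 5↦2, 6↦9, 7↦3, 8↦6, 9↦7, 10↦6]  zeros at y ∈ ∅
  x = 2: [0↦8, 1↦1, 2↦3, 3↦3, 4↦1, 5↦8, 6↦2, 7↦5, 8↦6, 9↦5, 10↦2]  zeros at y ∈ ∅
  x = 3: [0↦6, 1↦8, 2↦8, 3↦6, 4↦2, 5↦7, 6↦10, 7↦0, 8↦10, 9↦7, 10↦2]  zeros at y ∈ {7}
  x = 4: [0↦8, 1↦8, 2↦6, 3↦2, 4↦7, 5↦10, 6↦0, 7↦10, 8↦7, 9↦2, 10↦6]  zeros at y ∈ {6}
  x = 5: [0↦3, 1↦1, 2↦8, 3↦2, 4↦5, 5↦6, 6↦5, 7↦2, 8↦8, 9↦1, 10↦3]  zeros at y ∈ ∅
  x = 6: [0↦2, 1↦9, 2↦3, 3↦6, 4↦7, 5↦6, 6↦3, 7↦9, 8↦2, 9↦4, 10↦4]  zeros at y ∈ ∅
  x = 7: [0↦5, 1↦10, 2↦2, 3↦3, 4↦2, 5↦10, 6↦5, 7↦9, 8↦0, 9↦0, 10↦9]  zeros at y ∈ {8, 9}
  x = 8: [0↦1, 1↦4, 2↦5, 3↦4, 4↦1, 5↦7, 6↦0, 7↦2, 8↦2, 9↦0, 10↦7]  zeros at y ∈ {6, 9}
  x = 9: [0↦1, 1↦2, 2↦1, 3↦9, 4↦4, 5↦8, 6↦10, 7↦10, 8↦8, 9↦4, 10↦9]  zeros at y ∈ ∅
  x = 10: [0↦5, 1↦4, 2↦1, 3↦7, 4↦0, 5↦2, 6↦2, 7↦0, 8↦7, 9↦1, 10↦4]  zeros at y ∈ {4, 7}
Collecting zeros: affine points = {(0, 4), (0, 5), (3, 7), (4, 6), (7, 8), (7, 9), (8, 6), (8, 9), (10, 4), (10, 7)}.
Total count |C(F_11)_aff| = 10.


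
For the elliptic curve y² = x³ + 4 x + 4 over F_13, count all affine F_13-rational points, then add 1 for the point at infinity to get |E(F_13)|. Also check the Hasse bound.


Affine points = {(0, 2), (0, 11), (1, 3), (1, 10), (3, 2), (3, 11), (6, 6), (6, 7), (10, 2), (10, 11), (11, 1), (11, 12), (12, 5), (12, 8)}; affine count = 14; |E(F_13)| = 15.

Discriminant check: Δ ∝ 4a³ + 27b² = 4·4³ + 27·4² = 4·64 + 27·16 ≡ 12 (mod 13). Nonzero ⇒ E is nonsingular.
For each x ∈ F_13, compute rhs = x³ + 4·x + 4 mod 13, then count y ∈ F_13 with y² ≡ rhs.
  x = 0: rhs = 4, matching y values: 2, 11 (2 points).
  x = 1: rhs = 9, matching y values: 3, 10 (2 points).
  x = 2: rhs = 7, matching y values: none (0 points).
  x = 3: rhs = 4, matching y values: 2, 11 (2 points).
  x = 4: rhs = 6, matching y values: none (0 points).
  x = 5: rhs = 6, matching y values: none (0 points).
  x = 6: rhs = 10, matching y values: 6, 7 (2 points).
  x = 7: rhs = 11, matching y values: none (0 points).
  x = 8: rhs = 2, matching y values: none (0 points).
  x = 9: rhs = 2, matching y values: none (0 points).
  x = 10: rhs = 4, matching y values: 2, 11 (2 points).
  x = 11: rhs = 1, matching y values: 1, 12 (2 points).
  x = 12: rhs = 12, matching y values: 5, 8 (2 points).
Total affine count: 14.
Full point count |E(F_13)| = 14 + 1 = 15.
Hasse bound: |15 − (13+1)| = |1| = 1 ≤ 2√13 ≈ 7.2111 ✓.


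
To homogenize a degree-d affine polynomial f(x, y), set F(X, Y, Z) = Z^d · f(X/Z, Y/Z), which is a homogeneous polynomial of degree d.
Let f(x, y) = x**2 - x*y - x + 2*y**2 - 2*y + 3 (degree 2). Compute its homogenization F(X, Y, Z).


F(X, Y, Z) = X**2 - X*Y - X*Z + 2*Y**2 - 2*Y*Z + 3*Z**2

deg(f) = 2.
Substitute x = X/Z, y = Y/Z into f, then multiply by Z^2.
  monomial 1·x^2·y^0 ↦ 1·X^2·Y^0·Z^0.
  monomial -1·x^1·y^1 ↦ -1·X^1·Y^1·Z^0.
  monomial -1·x^1·y^0 ↦ -1·X^1·Y^0·Z^1.
  monomial 2·x^0·y^2 ↦ 2·X^0·Y^2·Z^0.
  monomial -2·x^0·y^1 ↦ -2·X^0·Y^1·Z^1.
  monomial 3·x^0·y^0 ↦ 3·X^0·Y^0·Z^2.
Collecting: F(X, Y, Z) = X**2 - X*Y - X*Z + 2*Y**2 - 2*Y*Z + 3*Z**2.


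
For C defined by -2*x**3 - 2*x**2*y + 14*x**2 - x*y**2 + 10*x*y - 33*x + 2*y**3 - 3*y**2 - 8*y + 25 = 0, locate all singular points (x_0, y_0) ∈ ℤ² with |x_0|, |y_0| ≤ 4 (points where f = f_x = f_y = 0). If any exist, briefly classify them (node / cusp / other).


Singular points: {(2, 1)}; classification: cusp.

Compute partial derivatives:
  f_x = -6*x**2 - 4*x*y + 28*x - y**2 + 10*y - 33.
  f_y = -2*x**2 - 2*x*y + 10*x + 6*y**2 - 6*y - 8.
Scan x_0 ∈ {−4, ..., 4}. For each x_0, f_y(x_0, y) is a polynomial in y; find its integer roots y ∈ {−4, ..., 4}, then test f_x and f at those candidates.
  x = -4: f_y(-4, y) = 6*y**2 + 2*y - 80; no integer root y with |y| ≤ 4.
  x = -3: f_y(-3, y) = 6*y**2 - 56; no integer root y with |y| ≤ 4.
  x = -2: f_y(-2, y) = 6*y**2 - 2*y - 36; no integer root y with |y| ≤ 4.
  x = -1: f_y(-1, y) = 6*y**2 - 4*y - 20; no integer root y with |y| ≤ 4.
  x = 0: f_y(0, y) = 6*y**2 - 6*y - 8; no integer root y with |y| ≤ 4.
  x = 1: f_y(1, y) = 6*y**2 - 8*y; vanishes at y ∈ {0}. (1, 0): f_x = -11 ≠ 0.
  x = 2: f_y(2, y) = 6*y**2 - 10*y + 4; vanishes at y ∈ {1}. (2, 1): f_x = 0, f = 0 — SINGULAR.
  x = 3: f_y(3, y) = 6*y**2 - 12*y + 4; no integer root y with |y| ≤ 4.
  x = 4: f_y(4, y) = 6*y**2 - 14*y; vanishes at y ∈ {0}. (4, 0): f_x = -17 ≠ 0.
Only singular point on the grid: (2, 1).
Classify: substitute x = 2 + u, y = 1 + v and expand: f = -2*u**3 - 2*u**2*v - u*v**2 + 2*v**3 + v**2.
No constant or linear terms (consistent with a singular point). Quadratic part: v**2. Cubic part: -2*u**3 - 2*u**2*v - u*v**2 + 2*v**3.
The quadratic part v**2 is a perfect square, so there is a single (double) tangent line v = 0, i.e. y = 1. Restricting the cubic part to that line (v = 0) leaves -2*u**3 ≠ 0, so f is not divisible by v and the branch is v² ≈ 2*u**3 to lowest order — this is a cusp.
Classification: cusp.


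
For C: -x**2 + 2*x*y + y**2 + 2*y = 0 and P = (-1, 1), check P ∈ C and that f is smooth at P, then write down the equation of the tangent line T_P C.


Tangent line at P: 4*x + 2*y + 2 = 0.

Step 1: f(-1, 1) = 0, so P lies on C.
Step 2: partial derivatives
  f_x(x, y) = -2*x + 2*y, f_y(x, y) = 2*x + 2*y + 2.
  f_x(P) = 4, f_y(P) = 2 (gradient nonzero, so P is smooth).
Step 3: tangent line at P: 4·(x − -1) + 2·(y − 1) = 0.
Expanding: 4*x + 2*y + 2 = 0.


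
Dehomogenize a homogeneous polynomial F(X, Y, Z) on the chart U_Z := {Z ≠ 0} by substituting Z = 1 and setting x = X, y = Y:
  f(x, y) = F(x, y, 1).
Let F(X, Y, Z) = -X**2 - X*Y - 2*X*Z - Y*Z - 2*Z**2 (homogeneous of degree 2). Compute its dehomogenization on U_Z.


f(x, y) = -x**2 - x*y - 2*x - y - 2

On U_Z we set Z = 1. Each monomial c·X^i·Y^j·Z^k in F becomes c·x^i·y^j·1^k = c·x^i·y^j.
Substituting Z = 1: F(X, Y, 1) = -x**2 - x*y - 2*x - y - 2.
Note: deg(f) ≤ deg(F) = 2; strict inequality happens when F is divisible by Z (lost terms).


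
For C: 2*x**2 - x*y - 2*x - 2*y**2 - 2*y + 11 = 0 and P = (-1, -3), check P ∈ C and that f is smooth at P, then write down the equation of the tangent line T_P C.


Tangent line at P: -3*x + 11*y + 30 = 0.

Step 1: f(-1, -3) = 0, so P lies on C.
Step 2: partial derivatives
  f_x(x, y) = 4*x - y - 2, f_y(x, y) = -x - 4*y - 2.
  f_x(P) = -3, f_y(P) = 11 (gradient nonzero, so P is smooth).
Step 3: tangent line at P: -3·(x − -1) + 11·(y − -3) = 0.
Expanding: -3*x + 11*y + 30 = 0.


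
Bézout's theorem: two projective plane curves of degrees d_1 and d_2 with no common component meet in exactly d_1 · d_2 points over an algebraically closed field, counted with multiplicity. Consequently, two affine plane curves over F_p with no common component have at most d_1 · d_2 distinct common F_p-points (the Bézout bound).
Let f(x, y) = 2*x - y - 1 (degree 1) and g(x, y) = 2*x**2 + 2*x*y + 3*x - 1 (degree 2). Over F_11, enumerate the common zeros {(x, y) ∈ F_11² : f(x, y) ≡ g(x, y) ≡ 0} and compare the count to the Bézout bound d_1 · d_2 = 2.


Common zeros: {(4, 7), (5, 9)}; count = 2; Bézout bound = 2.

deg(f) = 1, deg(g) = 2, so Bézout bound = 2.
Scan x ∈ F_11. For each x, list the y ∈ F_11 with f(x, y) ≡ 0 and those with g(x, y) ≡ 0 (mod 11); the common zeros in that column are the intersection.
  x = 0: f ≡ 0 at y ∈ {10}; g ≡ 0 at y ∈ ∅; common: ∅.
  x = 1: f ≡ 0 at y ∈ {1}; g ≡ 0 at y ∈ {9}; common: ∅.
  x = 2: f ≡ 0 at y ∈ {3}; g ≡ 0 at y ∈ {5}; common: ∅.
  x = 3: f ≡ 0 at y ∈ {5}; g ≡ 0 at y ∈ {3}; common: ∅.
  x = 4: f ≡ 0 at y ∈ {7}; g ≡ 0 at y ∈ {7}; common: {7}.
  x = 5: f ≡ 0 at y ∈ {9}; g ≡ 0 at y ∈ {9}; common: {9}.
  x = 6: f ≡ 0 at y ∈ {0}; g ≡ 0 at y ∈ {10}; common: ∅.
  x = 7: f ≡ 0 at y ∈ {2}; g ≡ 0 at y ∈ {1}; common: ∅.
  x = 8: f ≡ 0 at y ∈ {4}; g ≡ 0 at y ∈ {5}; common: ∅.
  x = 9: f ≡ 0 at y ∈ {6}; g ≡ 0 at y ∈ {3}; common: ∅.
  x = 10: f ≡ 0 at y ∈ {8}; g ≡ 0 at y ∈ {10}; common: ∅.
Collecting: common zeros = {(4, 7), (5, 9)}, so the count is 2.
Comparison with the Bézout bound: 2 ≤ 2 = deg(f)·deg(g), as expected for curves with no common component (the bound is attained).


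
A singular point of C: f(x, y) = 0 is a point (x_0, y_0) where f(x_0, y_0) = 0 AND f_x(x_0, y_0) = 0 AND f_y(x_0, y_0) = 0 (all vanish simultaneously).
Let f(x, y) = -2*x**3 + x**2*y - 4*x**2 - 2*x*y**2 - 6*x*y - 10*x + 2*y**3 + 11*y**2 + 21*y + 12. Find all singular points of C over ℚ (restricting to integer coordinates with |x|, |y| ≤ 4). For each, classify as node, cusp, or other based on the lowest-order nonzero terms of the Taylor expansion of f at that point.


Singular points: {(-1, -2)}; classification: cusp.

Compute partial derivatives:
  f_x = -6*x**2 + 2*x*y - 8*x - 2*y**2 - 6*y - 10.
  f_y = x**2 - 4*x*y - 6*x + 6*y**2 + 22*y + 21.
Scan x_0 ∈ {−4, ..., 4}. For each x_0, f_y(x_0, y) is a polynomial in y; find its integer roots y ∈ {−4, ..., 4}, then test f_x and f at those candidates.
  x = -4: f_y(-4, y) = 6*y**2 + 38*y + 61; no integer root y with |y| ≤ 4.
  x = -3: f_y(-3, y) = 6*y**2 + 34*y + 48; vanishes at y ∈ {-3}. (-3, -3): f_x = -22 ≠ 0.
  x = -2: f_y(-2, y) = 6*y**2 + 30*y + 37; no integer root y with |y| ≤ 4.
  x = -1: f_y(-1, y) = 6*y**2 + 26*y + 28; vanishes at y ∈ {-2}. (-1, -2): f_x = 0, f = 0 — SINGULAR.
  x = 0: f_y(0, y) = 6*y**2 + 22*y + 21; no integer root y with |y| ≤ 4.
  x = 1: f_y(1, y) = 6*y**2 + 18*y + 16; no integer root y with |y| ≤ 4.
  x = 2: f_y(2, y) = 6*y**2 + 14*y + 13; no integer root y with |y| ≤ 4.
  x = 3: f_y(3, y) = 6*y**2 + 10*y + 12; no integer root y with |y| ≤ 4.
  x = 4: f_y(4, y) = 6*y**2 + 6*y + 13; no integer root y with |y| ≤ 4.
Only singular point on the grid: (-1, -2).
Classify: substitute x = -1 + u, y = -2 + v and expand: f = -2*u**3 + u**2*v - 2*u*v**2 + 2*v**3 + v**2.
No constant or linear terms (consistent with a singular point). Quadratic part: v**2. Cubic part: -2*u**3 + u**2*v - 2*u*v**2 + 2*v**3.
The quadratic part v**2 is a perfect square, so there is a single (double) tangent line v = 0, i.e. y = -2. Restricting the cubic part to that line (v = 0) leaves -2*u**3 ≠ 0, so f is not divisible by v and the branch is v² ≈ 2*u**3 to lowest order — this is a cusp.
Classification: cusp.


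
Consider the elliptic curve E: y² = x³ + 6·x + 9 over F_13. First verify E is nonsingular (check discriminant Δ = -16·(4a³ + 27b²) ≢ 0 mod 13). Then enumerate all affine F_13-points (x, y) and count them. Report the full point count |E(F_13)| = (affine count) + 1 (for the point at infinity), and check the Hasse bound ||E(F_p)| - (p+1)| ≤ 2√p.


Affine points = {(0, 3), (0, 10), (1, 4), (1, 9), (2, 4), (2, 9), (6, 1), (6, 12), (7, 2), (7, 11), (8, 6), (8, 7), (9, 5), (9, 8), (10, 4), (10, 9)}; affine count = 16; |E(F_13)| = 17.

Discriminant check: Δ ∝ 4a³ + 27b² = 4·6³ + 27·9² = 4·216 + 27·81 ≡ 9 (mod 13). Nonzero ⇒ E is nonsingular.
For each x ∈ F_13, compute rhs = x³ + 6·x + 9 mod 13, then count y ∈ F_13 with y² ≡ rhs.
  x = 0: rhs = 9, matching y values: 3, 10 (2 points).
  x = 1: rhs = 3, matching y values: 4, 9 (2 points).
  x = 2: rhs = 3, matching y values: 4, 9 (2 points).
  x = 3: rhs = 2, matching y values: none (0 points).
  x = 4: rhs = 6, matching y values: none (0 points).
  x = 5: rhs = 8, matching y values: none (0 points).
  x = 6: rhs = 1, matching y values: 1, 12 (2 points).
  x = 7: rhs = 4, matching y values: 2, 11 (2 points).
  x = 8: rhs = 10, matching y values: 6, 7 (2 points).
  x = 9: rhs = 12, matching y values: 5, 8 (2 points).
  x = 10: rhs = 3, matching y values: 4, 9 (2 points).
  x = 11: rhs = 2, matching y values: none (0 points).
  x = 12: rhs = 2, matching y values: none (0 points).
Total affine count: 16.
Full point count |E(F_13)| = 16 + 1 = 17.
Hasse bound: |17 − (13+1)| = |3| = 3 ≤ 2√13 ≈ 7.2111 ✓.


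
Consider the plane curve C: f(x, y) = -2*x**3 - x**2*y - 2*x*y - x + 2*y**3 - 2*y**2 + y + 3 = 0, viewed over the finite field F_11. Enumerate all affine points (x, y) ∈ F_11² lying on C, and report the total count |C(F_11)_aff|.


Affine F_11-points: {(1, 0), (1, 4), (1, 8), (2, 1), (2, 3), (2, 8), (3, 10), (4, 5), (4, 8), (4, 10), (5, 1), (6, 7), (9, 1), (9, 4), (9, 7), (10, 4), (10, 9), (10, 10)}; count = 18.

For each of the 121 pairs (x, y) ∈ F_11², evaluate f(x, y) mod 11. Record the zeros.
  x = 0: [0↦3, 1↦4, 2↦2, 3↦9, 4↦4, 5↦10, 6↦6, 7↦4, 8↦5, 9↦10, 10↦9]  zeros at y ∈ ∅
  x = 1: [0↦0, 1↦9, 2↦4, 3↦8, 4↦0, 5↦3, 6↦7, 7↦2, 8↦0, 9↦2, 10↦9]  zeros at y ∈ {0, 4, 8}
  x = 2: [0↦7, 1↦0, 2↦1, 3↦0, 4↦9, 5↦7, 6↦6, 7↦7, 8↦0, 9↦8, 10↦10]  zeros at y ∈ {1, 3, 8}
  x = 3: [0↦1, 1↦9, 2↦3, 3↦6, 4↦8, 5↦10, 6↦2, 7↦7, 8↦4, 9↦5, 10↦0]  zeros at y ∈ {10}
  x = 4: [0↦3, 1↦2, 2↦9, 3↦3, 4↦7, 5↦0, 6↦5, 7↦1, 8↦0, 9↦3, 10↦0]  zeros at y ∈ {5, 8, 10}
  x = 5: [0↦1, 1↦0, 2↦7, 3↦1, 4↦5, 5↦9, 6↦3, 7↦10, 8↦9, 9↦1, 10↦9]  zeros at y ∈ {1}
  x = 6: [0↦5, 1↦2, 2↦7, 3↦10, 4↦1, 5↦3, 6↦6, 7↦0, 8↦8, 9↦9, 10↦4]  zeros at y ∈ {7}
  x = 7: [0↦3, 1↦7, 2↦8, 3↦7, 4↦5, 5↦3, 6↦2, 7↦3, 8↦7, 9↦4, 10↦6]  zeros at y ∈ ∅
  x = 8: [0↦5, 1↦3, 2↦9, 3↦2, 4↦5, 5↦8, 6↦1, 7↦7, 8↦5, 9↦7, 10↦3]  zeros at y ∈ ∅
  x = 9: [0↦10, 1↦0, 2↦9, 3↦5, 4↦0, 5↦6, 6↦2, 7↦0, 8↦1, 9↦6, 10↦5]  zeros at y ∈ {1, 4, 7}
  x = 10: [0↦6, 1↦8, 2↦7, 3↦4, 4↦0, 5↦7, 6↦4, 7↦3, 8↦5, 9↦0, 10↦0]  zeros at y ∈ {4, 9, 10}
Collecting zeros: affine points = {(1, 0), (1, 4), (1, 8), (2, 1), (2, 3), (2, 8), (3, 10), (4, 5), (4, 8), (4, 10), (5, 1), (6, 7), (9, 1), (9, 4), (9, 7), (10, 4), (10, 9), (10, 10)}.
Total count |C(F_11)_aff| = 18.


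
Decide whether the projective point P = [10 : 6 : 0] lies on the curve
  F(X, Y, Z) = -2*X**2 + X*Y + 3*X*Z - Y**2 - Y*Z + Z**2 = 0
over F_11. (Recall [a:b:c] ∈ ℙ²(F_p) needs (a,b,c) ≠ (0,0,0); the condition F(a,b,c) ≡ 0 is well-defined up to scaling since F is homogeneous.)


F(10,6,0) ≡ 0 (mod 11); P is on the curve.

Evaluate F(10, 6, 0) term-by-term (mod 11).
  -2*X**2 ↦ -2·100·1·1 = -200
  X*Y ↦ 1·10·6·1 = 60
  3*X*Z ↦ 3·10·1·0 = 0
  -Y**2 ↦ -1·1·36·1 = -36
  -Y*Z ↦ -1·1·6·0 = 0
  Z**2 ↦ 1·1·1·0 = 0
Sum: F(10, 6, 0) = (-200) + (60) + (0) + (-36) + (0) + (0) = -176.
Reducing mod 11: -176 ≡ 0 (mod 11).
Since F(a, b, c) ≡ 0 (mod 11), P lies on the curve.


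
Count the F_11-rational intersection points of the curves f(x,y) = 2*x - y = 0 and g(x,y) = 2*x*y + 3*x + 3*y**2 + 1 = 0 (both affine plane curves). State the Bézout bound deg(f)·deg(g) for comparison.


Common zeros: {(3, 6)}; count = 1; Bézout bound = 2.

deg(f) = 1, deg(g) = 2, so Bézout bound = 2.
Scan x ∈ F_11. For each x, list the y ∈ F_11 with f(x, y) ≡ 0 and those with g(x, y) ≡ 0 (mod 11); the common zeros in that column are the intersection.
  x = 0: f ≡ 0 at y ∈ {0}; g ≡ 0 at y ∈ ∅; common: ∅.
  x = 1: f ≡ 0 at y ∈ {2}; g ≡ 0 at y ∈ {7}; common: ∅.
  x = 2: f ≡ 0 at y ∈ {4}; g ≡ 0 at y ∈ {8, 9}; common: ∅.
  x = 3: f ≡ 0 at y ∈ {6}; g ≡ 0 at y ∈ {3, 6}; common: {6}.
  x = 4: f ≡ 0 at y ∈ {8}; g ≡ 0 at y ∈ ∅; common: ∅.
  x = 5: f ≡ 0 at y ∈ {10}; g ≡ 0 at y ∈ ∅; common: ∅.
  x = 6: f ≡ 0 at y ∈ {1}; g ≡ 0 at y ∈ {2, 5}; common: ∅.
  x = 7: f ≡ 0 at y ∈ {3}; g ≡ 0 at y ∈ {0, 10}; common: ∅.
  x = 8: f ≡ 0 at y ∈ {5}; g ≡ 0 at y ∈ {1}; common: ∅.
  x = 9: f ≡ 0 at y ∈ {7}; g ≡ 0 at y ∈ ∅; common: ∅.
  x = 10: f ≡ 0 at y ∈ {9}; g ≡ 0 at y ∈ ∅; common: ∅.
Collecting: common zeros = {(3, 6)}, so the count is 1.
Comparison with the Bézout bound: 1 ≤ 2 = deg(f)·deg(g), as expected for curves with no common component (the affine F_11-count falls short of the bound because intersections may lie at infinity, over extension fields, or carry multiplicity).


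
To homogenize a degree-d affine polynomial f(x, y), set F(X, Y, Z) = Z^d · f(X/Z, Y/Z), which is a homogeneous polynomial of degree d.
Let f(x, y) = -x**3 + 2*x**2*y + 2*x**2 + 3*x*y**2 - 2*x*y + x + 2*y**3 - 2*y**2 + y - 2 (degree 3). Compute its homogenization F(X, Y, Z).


F(X, Y, Z) = -X**3 + 2*X**2*Y + 2*X**2*Z + 3*X*Y**2 - 2*X*Y*Z + X*Z**2 + 2*Y**3 - 2*Y**2*Z + Y*Z**2 - 2*Z**3

deg(f) = 3.
Substitute x = X/Z, y = Y/Z into f, then multiply by Z^3.
  monomial -1·x^3·y^0 ↦ -1·X^3·Y^0·Z^0.
  monomial 2·x^2·y^1 ↦ 2·X^2·Y^1·Z^0.
  monomial 2·x^2·y^0 ↦ 2·X^2·Y^0·Z^1.
  monomial 3·x^1·y^2 ↦ 3·X^1·Y^2·Z^0.
  monomial -2·x^1·y^1 ↦ -2·X^1·Y^1·Z^1.
  monomial 1·x^1·y^0 ↦ 1·X^1·Y^0·Z^2.
  monomial 2·x^0·y^3 ↦ 2·X^0·Y^3·Z^0.
  monomial -2·x^0·y^2 ↦ -2·X^0·Y^2·Z^1.
  monomial 1·x^0·y^1 ↦ 1·X^0·Y^1·Z^2.
  monomial -2·x^0·y^0 ↦ -2·X^0·Y^0·Z^3.
Collecting: F(X, Y, Z) = -X**3 + 2*X**2*Y + 2*X**2*Z + 3*X*Y**2 - 2*X*Y*Z + X*Z**2 + 2*Y**3 - 2*Y**2*Z + Y*Z**2 - 2*Z**3.


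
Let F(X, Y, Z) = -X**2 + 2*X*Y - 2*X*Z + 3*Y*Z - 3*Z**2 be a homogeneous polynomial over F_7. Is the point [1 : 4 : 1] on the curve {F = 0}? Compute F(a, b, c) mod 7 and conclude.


F(1,4,1) ≡ 0 (mod 7); P is on the curve.

Evaluate F(1, 4, 1) term-by-term (mod 7).
  -X**2 ↦ -1·1·1·1 = -1
  2*X*Y ↦ 2·1·4·1 = 8
  -2*X*Z ↦ -2·1·1·1 = -2
  3*Y*Z ↦ 3·1·4·1 = 12
  -3*Z**2 ↦ -3·1·1·1 = -3
Sum: F(1, 4, 1) = (-1) + (8) + (-2) + (12) + (-3) = 14.
Reducing mod 7: 14 ≡ 0 (mod 7).
Since F(a, b, c) ≡ 0 (mod 7), P lies on the curve.


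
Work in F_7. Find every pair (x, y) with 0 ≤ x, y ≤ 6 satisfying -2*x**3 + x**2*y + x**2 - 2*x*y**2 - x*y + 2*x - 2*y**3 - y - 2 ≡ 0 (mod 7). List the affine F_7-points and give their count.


Affine F_7-points: {(1, 6), (3, 4), (4, 1), (5, 0), (5, 1), (6, 1), (6, 2), (6, 5)}; count = 8.

For each of the 49 pairs (x, y) ∈ F_7², evaluate f(x, y) mod 7. Record the zeros.
  x = 0: [0↦5, 1↦2, 2↦1, 3↦4, 4↦6, 5↦2, 6↦1]  zeros at y ∈ ∅
  x = 1: [0↦6, 1↦1, 2↦1, 3↦1, 4↦3, 5↦2, 6↦0]  zeros at y ∈ {6}
  x = 2: [0↦4, 1↦6, 2↦2, 3↦1, 4↦5, 5↦2, 6↦1]  zeros at y ∈ ∅
  x = 3: [0↦1, 1↦5, 2↦6, 3↦6, 4↦0, 5↦4, 6↦6]  zeros at y ∈ {4}
  x = 4: [0↦6, 1↦0, 2↦1, 3↦4, 4↦4, 5↦3, 6↦3]  zeros at y ∈ {1}
  x = 5: [0↦0, 1↦0, 2↦3, 3↦4, 4↦5, 5↦1, 6↦1]  zeros at y ∈ {0, 1}
  x = 6: [0↦6, 1↦0, 2↦0, 3↦1, 4↦5, 5↦0, 6↦2]  zeros at y ∈ {1, 2, 5}
Collecting zeros: affine points = {(1, 6), (3, 4), (4, 1), (5, 0), (5, 1), (6, 1), (6, 2), (6, 5)}.
Total count |C(F_7)_aff| = 8.


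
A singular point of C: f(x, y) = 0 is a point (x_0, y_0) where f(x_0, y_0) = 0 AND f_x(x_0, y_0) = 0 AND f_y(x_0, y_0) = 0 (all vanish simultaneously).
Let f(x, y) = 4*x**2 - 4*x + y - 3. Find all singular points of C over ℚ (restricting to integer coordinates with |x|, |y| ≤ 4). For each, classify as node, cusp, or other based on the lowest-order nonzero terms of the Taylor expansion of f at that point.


No singular points in the scanned grid; C is smooth there.

Compute partial derivatives:
  f_x = 8*x - 4.
  f_y = 1.
f_y = 1 is a nonzero constant, so f_y never vanishes: no point (x, y) can satisfy f = f_x = f_y = 0. In particular no (x, y) ∈ {−4, ..., 4}² is singular; the curve is smooth.


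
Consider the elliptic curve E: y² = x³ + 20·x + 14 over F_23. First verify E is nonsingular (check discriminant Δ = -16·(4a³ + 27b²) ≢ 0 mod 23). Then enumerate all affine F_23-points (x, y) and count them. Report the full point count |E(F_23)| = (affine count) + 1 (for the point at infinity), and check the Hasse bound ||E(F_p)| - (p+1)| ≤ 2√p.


Affine points = {(1, 9), (1, 14), (2, 4), (2, 19), (3, 3), (3, 20), (5, 3), (5, 20), (9, 7), (9, 16), (10, 8), (10, 15), (11, 1), (11, 22), (12, 2), (12, 21), (14, 5), (14, 18), (15, 3), (15, 20), (17, 0), (19, 10), (19, 13), (21, 9), (21, 14), (22, 4), (22, 19)}; affine count = 27; |E(F_23)| = 28.

Discriminant check: Δ ∝ 4a³ + 27b² = 4·20³ + 27·14² = 4·8000 + 27·196 ≡ 9 (mod 23). Nonzero ⇒ E is nonsingular.
For each x ∈ F_23, compute rhs = x³ + 20·x + 14 mod 23, then count y ∈ F_23 with y² ≡ rhs.
  x = 0: rhs = 14, matching y values: none (0 points).
  x = 1: rhs = 12, matching y values: 9, 14 (2 points).
  x = 2: rhs = 16, matching y values: 4, 19 (2 points).
  x = 3: rhs = 9, matching y values: 3, 20 (2 points).
  x = 4: rhs = 20, matching y values: none (0 points).
  x = 5: rhs = 9, matching y values: 3, 20 (2 points).
  x = 6: rhs = 5, matching y values: none (0 points).
  x = 7: rhs = 14, matching y values: none (0 points).
  x = 8: rhs = 19, matching y values: none (0 points).
  x = 9: rhs = 3, matching y values: 7, 16 (2 points).
  x = 10: rhs = 18, matching y values: 8, 15 (2 points).
  x = 11: rhs = 1, matching y values: 1, 22 (2 points).
  x = 12: rhs = 4, matching y values: 2, 21 (2 points).
  x = 13: rhs = 10, matching y values: none (0 points).
  x = 14: rhs = 2, matching y values: 5, 18 (2 points).
  x = 15: rhs = 9, matching y values: 3, 20 (2 points).
  x = 16: rhs = 14, matching y values: none (0 points).
  x = 17: rhs = 0, matching y values: 0 (1 points).
  x = 18: rhs = 19, matching y values: none (0 points).
  x = 19: rhs = 8, matching y values: 10, 13 (2 points).
  x = 20: rhs = 19, matching y values: none (0 points).
  x = 21: rhs = 12, matching y values: 9, 14 (2 points).
  x = 22: rhs = 16, matching y values: 4, 19 (2 points).
Total affine count: 27.
Full point count |E(F_23)| = 27 + 1 = 28.
Hasse bound: |28 − (23+1)| = |4| = 4 ≤ 2√23 ≈ 9.5917 ✓.


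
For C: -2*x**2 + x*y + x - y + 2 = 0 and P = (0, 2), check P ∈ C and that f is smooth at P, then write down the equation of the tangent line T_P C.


Tangent line at P: 3*x - y + 2 = 0.

Step 1: f(0, 2) = 0, so P lies on C.
Step 2: partial derivatives
  f_x(x, y) = -4*x + y + 1, f_y(x, y) = x - 1.
  f_x(P) = 3, f_y(P) = -1 (gradient nonzero, so P is smooth).
Step 3: tangent line at P: 3·(x − 0) + -1·(y − 2) = 0.
Expanding: 3*x - y + 2 = 0.


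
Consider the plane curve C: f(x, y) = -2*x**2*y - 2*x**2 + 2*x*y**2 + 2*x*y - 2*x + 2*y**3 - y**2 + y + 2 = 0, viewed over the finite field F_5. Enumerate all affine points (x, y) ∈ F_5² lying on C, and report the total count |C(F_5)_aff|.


Affine F_5-points: {(0, 3), (1, 2), (2, 0), (4, 2), (4, 3), (4, 4)}; count = 6.

For each of the 25 pairs (x, y) ∈ F_5², evaluate f(x, y) mod 5. Record the zeros.
  x = 0: [0↦2, 1↦4, 2↦1, 3↦0, 4↦3]  zeros at y ∈ {3}
  x = 1: [0↦3, 1↦2, 2↦0, 3↦4, 4↦1]  zeros at y ∈ {2}
  x = 2: [0↦0, 1↦2, 2↦2, 3↦2, 4↦4]  zeros at y ∈ {0}
  x = 3: [0↦3, 1↦4, 2↦2, 3↦4, 4↦2]  zeros at y ∈ ∅
  x = 4: [0↦2, 1↦3, 2↦0, 3↦0, 4↦0]  zeros at y ∈ {2, 3, 4}
Collecting zeros: affine points = {(0, 3), (1, 2), (2, 0), (4, 2), (4, 3), (4, 4)}.
Total count |C(F_5)_aff| = 6.


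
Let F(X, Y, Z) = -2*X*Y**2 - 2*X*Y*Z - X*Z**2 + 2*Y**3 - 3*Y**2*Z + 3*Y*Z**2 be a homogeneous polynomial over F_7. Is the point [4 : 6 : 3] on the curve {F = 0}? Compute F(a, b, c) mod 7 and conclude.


F(4,6,3) ≡ 5 (mod 7); P is NOT on the curve.

Evaluate F(4, 6, 3) term-by-term (mod 7).
  -2*X*Y**2 ↦ -2·4·36·1 = -288
  -2*X*Y*Z ↦ -2·4·6·3 = -144
  -X*Z**2 ↦ -1·4·1·9 = -36
  2*Y**3 ↦ 2·1·216·1 = 432
  -3*Y**2*Z ↦ -3·1·36·3 = -324
  3*Y*Z**2 ↦ 3·1·6·9 = 162
Sum: F(4, 6, 3) = (-288) + (-144) + (-36) + (432) + (-324) + (162) = -198.
Reducing mod 7: -198 ≡ 5 (mod 7).
Since F(a, b, c) ≡ 5 ≠ 0 (mod 7), P does NOT lie on the curve.


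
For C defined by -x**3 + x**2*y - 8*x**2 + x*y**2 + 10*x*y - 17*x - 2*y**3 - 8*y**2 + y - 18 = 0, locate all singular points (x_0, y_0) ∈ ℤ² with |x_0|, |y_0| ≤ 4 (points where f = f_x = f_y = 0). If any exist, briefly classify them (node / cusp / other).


Singular points: {(-3, -2)}; classification: node.

Compute partial derivatives:
  f_x = -3*x**2 + 2*x*y - 16*x + y**2 + 10*y - 17.
  f_y = x**2 + 2*x*y + 10*x - 6*y**2 - 16*y + 1.
Scan x_0 ∈ {−4, ..., 4}. For each x_0, f_y(x_0, y) is a polynomial in y; find its integer roots y ∈ {−4, ..., 4}, then test f_x and f at those candidates.
  x = -4: f_y(-4, y) = -6*y**2 - 24*y - 23; no integer root y with |y| ≤ 4.
  x = -3: f_y(-3, y) = -6*y**2 - 22*y - 20; vanishes at y ∈ {-2}. (-3, -2): f_x = 0, f = 0 — SINGULAR.
  x = -2: f_y(-2, y) = -6*y**2 - 20*y - 15; no integer root y with |y| ≤ 4.
  x = -1: f_y(-1, y) = -6*y**2 - 18*y - 8; no integer root y with |y| ≤ 4.
  x = 0: f_y(0, y) = -6*y**2 - 16*y + 1; no integer root y with |y| ≤ 4.
  x = 1: f_y(1, y) = -6*y**2 - 14*y + 12; vanishes at y ∈ {-3}. (1, -3): f_x = -63 ≠ 0.
  x = 2: f_y(2, y) = -6*y**2 - 12*y + 25; no integer root y with |y| ≤ 4.
  x = 3: f_y(3, y) = -6*y**2 - 10*y + 40; no integer root y with |y| ≤ 4.
  x = 4: f_y(4, y) = -6*y**2 - 8*y + 57; no integer root y with |y| ≤ 4.
Only singular point on the grid: (-3, -2).
Classify: substitute x = -3 + u, y = -2 + v and expand: f = -u**3 + u**2*v - u**2 + u*v**2 - 2*v**3 + v**2.
No constant or linear terms (consistent with a singular point). Quadratic part: -u**2 + v**2. Cubic part: -u**3 + u**2*v + u*v**2 - 2*v**3.
The quadratic part v**2 - u**2 = (v − u)(v + u) splits into two distinct linear factors, so there are two distinct tangent lines y − -2 = ±(x − -3) — this is a node (ordinary double point).
Classification: node.
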